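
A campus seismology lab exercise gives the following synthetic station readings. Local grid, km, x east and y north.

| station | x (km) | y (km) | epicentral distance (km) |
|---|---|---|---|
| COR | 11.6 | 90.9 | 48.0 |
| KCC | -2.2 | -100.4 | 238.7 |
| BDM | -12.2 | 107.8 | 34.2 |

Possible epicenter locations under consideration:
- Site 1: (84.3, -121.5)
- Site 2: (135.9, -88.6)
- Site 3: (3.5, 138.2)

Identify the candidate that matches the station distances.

For each candidate, compare |candidate − station| to the reported distance:
Site 1: residuals COR 176.5, KCC 149.7, BDM 214.6 → max 214.6 km
Site 2: residuals COR 170.3, KCC 100.1, BDM 211.8 → max 211.8 km
Site 3: residuals COR 0.0, KCC 0.0, BDM 0.0 → max 0.0 km
Only Site 3 has all residuals ≈ 0.

Site 3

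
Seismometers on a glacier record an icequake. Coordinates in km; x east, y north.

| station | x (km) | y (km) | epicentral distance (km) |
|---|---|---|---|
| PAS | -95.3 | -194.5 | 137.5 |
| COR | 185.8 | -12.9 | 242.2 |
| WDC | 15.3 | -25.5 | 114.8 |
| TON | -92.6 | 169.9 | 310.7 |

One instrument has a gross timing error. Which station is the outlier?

Solve using three stations at a time. Using COR, WDC, TON (subtract circle equations pairwise → linear system) gives (x, y) ≈ (-24.4, -133.2).
Distances from that point to each station vs reported:
  PAS: calculated 93.7 vs reported 137.5 → residual 43.8 km
  COR: calculated 242.2 vs reported 242.2 → residual 0.0 km
  WDC: calculated 114.8 vs reported 114.8 → residual 0.0 km
  TON: calculated 310.7 vs reported 310.7 → residual 0.0 km
COR, WDC, TON are mutually consistent (residuals ≈ 0); PAS is off by 43.8 km.

PAS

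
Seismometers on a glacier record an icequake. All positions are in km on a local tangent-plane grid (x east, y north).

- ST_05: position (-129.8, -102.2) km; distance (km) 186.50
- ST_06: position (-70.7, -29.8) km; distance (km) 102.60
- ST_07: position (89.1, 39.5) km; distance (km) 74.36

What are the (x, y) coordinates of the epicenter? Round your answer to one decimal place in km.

Circle about each station: (x + 129.8)² + (y + 102.2)² = 186.50²; (x + 70.7)² + (y + 29.8)² = 102.60²; (x − 89.1)² + (y − 39.5)² = 74.36².
Subtracting pairs of circle equations eliminates x²+y² and gives linear equations (the radical axes):
118.2 x + 144.8 y = 2849.14
437.8 x + 283.4 y = 11459.02
Solving the 2×2 system: x ≈ 28.5, y ≈ -3.6 km.

(28.5, -3.6)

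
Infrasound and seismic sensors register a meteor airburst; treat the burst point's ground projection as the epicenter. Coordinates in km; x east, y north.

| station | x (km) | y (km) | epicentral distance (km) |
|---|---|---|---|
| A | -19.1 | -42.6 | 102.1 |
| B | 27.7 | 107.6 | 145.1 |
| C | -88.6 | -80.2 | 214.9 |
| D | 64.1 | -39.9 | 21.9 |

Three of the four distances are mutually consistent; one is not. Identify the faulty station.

C

Solve using three stations at a time. Using A, B, D (subtract circle equations pairwise → linear system) gives (x, y) ≈ (81.8, -27.0).
Distances from that point to each station vs reported:
  A: calculated 102.1 vs reported 102.1 → residual 0.0 km
  B: calculated 145.1 vs reported 145.1 → residual 0.0 km
  C: calculated 178.5 vs reported 214.9 → residual 36.4 km
  D: calculated 21.9 vs reported 21.9 → residual 0.0 km
A, B, D are mutually consistent (residuals ≈ 0); C is off by 36.4 km.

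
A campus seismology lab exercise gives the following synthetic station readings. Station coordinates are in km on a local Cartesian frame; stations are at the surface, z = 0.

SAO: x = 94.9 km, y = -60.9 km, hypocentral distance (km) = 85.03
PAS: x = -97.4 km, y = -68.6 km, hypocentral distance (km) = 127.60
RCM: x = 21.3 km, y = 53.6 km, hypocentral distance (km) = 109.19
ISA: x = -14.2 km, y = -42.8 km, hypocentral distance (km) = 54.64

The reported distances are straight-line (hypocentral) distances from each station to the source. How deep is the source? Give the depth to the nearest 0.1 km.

Each station gives a sphere (x−x_i)² + (y−y_i)² + z² = d_i² (stations at z=0).
Subtracting the SAO sphere from PAS and RCM: z² cancels, leaving linear equations in x and y:
-384.6 x − 15.4 y = -7573.76
-147.2 x + 229.0 y = -14080.53
Solving: x ≈ 21.599, y ≈ -47.603 km (keep extra digits for the depth step; rounded: 21.6, -47.6).
Then from the SAO sphere: z² = 85.03² − (x − 94.9)² − (y + 60.9)² with x = 21.599, y = -47.603, so z ≈ 40.991 ≈ 41.0 km.

z ≈ 41.0 km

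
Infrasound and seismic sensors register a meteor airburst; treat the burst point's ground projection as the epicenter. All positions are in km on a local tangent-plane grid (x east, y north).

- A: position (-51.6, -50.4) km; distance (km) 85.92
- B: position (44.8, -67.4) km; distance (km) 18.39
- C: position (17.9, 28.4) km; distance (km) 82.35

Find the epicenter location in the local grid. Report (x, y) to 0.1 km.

34.3 km east, -52.3 km north

Circle about each station: (x + 51.6)² + (y + 50.4)² = 85.92²; (x − 44.8)² + (y + 67.4)² = 18.39²; (x − 17.9)² + (y − 28.4)² = 82.35².
Subtracting pairs of circle equations eliminates x²+y² and gives linear equations (the radical axes):
192.8 x − 34.0 y = 8391.13
139.0 x + 157.6 y = -3475.03
Solving the 2×2 system: x ≈ 34.3, y ≈ -52.3 km.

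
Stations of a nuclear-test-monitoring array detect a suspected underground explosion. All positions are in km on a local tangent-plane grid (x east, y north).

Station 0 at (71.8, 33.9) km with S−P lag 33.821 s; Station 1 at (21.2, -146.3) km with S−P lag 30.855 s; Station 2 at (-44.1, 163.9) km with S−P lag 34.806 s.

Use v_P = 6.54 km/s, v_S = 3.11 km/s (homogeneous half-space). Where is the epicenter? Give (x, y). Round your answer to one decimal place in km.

-118.8 km east, -28.5 km north

Distance from S−P lag: d = Δt · v_P v_S / (v_P − v_S) = Δt · (6.54·3.11)/(6.54−3.11) ≈ 5.9299·Δt.
So d_Station 0 = 200.55, d_Station 1 = 182.97, d_Station 2 = 206.39 km.
Circle about each station: (x − 71.8)² + (y − 33.9)² = 200.55²; (x − 21.2)² + (y + 146.3)² = 182.97²; (x + 44.1)² + (y − 163.9)² = 206.39².
Subtracting pairs of circle equations eliminates x²+y² and gives linear equations (the radical axes):
-101.2 x − 360.4 y = 22290.96
-231.8 x + 260.0 y = 20127.04
Solving the 2×2 system: x ≈ -118.8, y ≈ -28.5 km.
Check against Station 0 (with the unrounded x, y): √((x − 71.8)²+(y − 33.9)²) = 200.54 ≈ 200.55 km. ✓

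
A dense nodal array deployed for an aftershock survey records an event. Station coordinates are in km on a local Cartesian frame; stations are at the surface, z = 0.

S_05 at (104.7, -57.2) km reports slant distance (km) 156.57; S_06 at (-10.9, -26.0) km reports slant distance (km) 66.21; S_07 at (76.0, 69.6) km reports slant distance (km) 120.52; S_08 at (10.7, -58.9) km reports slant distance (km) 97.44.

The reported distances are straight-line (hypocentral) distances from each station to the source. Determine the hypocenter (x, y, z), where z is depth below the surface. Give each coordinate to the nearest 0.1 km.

(-23.6, 19.8, 46.1)

Each station gives a sphere (x−x_i)² + (y−y_i)² + z² = d_i² (stations at z=0).
Subtracting the S_05 sphere from S_06 and S_07: z² cancels, leaving linear equations in x and y:
-231.2 x + 62.4 y = 6691.28
-57.4 x + 253.6 y = 6375.32
Solving: x ≈ -23.598, y ≈ 19.798 km (keep extra digits for the depth step; rounded: -23.6, 19.8).
Then from the S_05 sphere: z² = 156.57² − (x − 104.7)² − (y + 57.2)² with x = -23.598, y = 19.798, so z ≈ 46.099 ≈ 46.1 km.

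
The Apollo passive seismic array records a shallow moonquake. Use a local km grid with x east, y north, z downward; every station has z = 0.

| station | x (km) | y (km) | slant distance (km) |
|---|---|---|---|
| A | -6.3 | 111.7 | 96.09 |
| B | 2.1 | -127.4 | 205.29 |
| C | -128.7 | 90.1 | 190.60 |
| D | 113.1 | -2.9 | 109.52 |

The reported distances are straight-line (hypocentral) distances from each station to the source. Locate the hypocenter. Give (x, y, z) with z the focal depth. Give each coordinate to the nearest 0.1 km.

Each station gives a sphere (x−x_i)² + (y−y_i)² + z² = d_i² (stations at z=0).
Subtracting the A sphere from B and C: z² cancels, leaving linear equations in x and y:
16.8 x − 478.2 y = -29192.11
-244.8 x − 43.2 y = -14929.95
Solving: x ≈ 49.906, y ≈ 62.799 km (keep extra digits for the depth step; rounded: 49.9, 62.8).
Then from the A sphere: z² = 96.09² − (x + 6.3)² − (y − 111.7)² with x = 49.906, y = 62.799, so z ≈ 60.687 ≈ 60.7 km.

x ≈ 49.9 km, y ≈ 62.8 km, depth ≈ 60.7 km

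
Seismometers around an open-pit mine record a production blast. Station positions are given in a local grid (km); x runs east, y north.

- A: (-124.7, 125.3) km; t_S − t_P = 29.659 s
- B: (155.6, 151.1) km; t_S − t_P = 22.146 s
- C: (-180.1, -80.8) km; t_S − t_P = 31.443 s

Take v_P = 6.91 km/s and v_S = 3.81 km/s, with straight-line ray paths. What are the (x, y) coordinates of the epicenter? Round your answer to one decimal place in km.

Distance from S−P lag: d = Δt · v_P v_S / (v_P − v_S) = Δt · (6.91·3.81)/(6.91−3.81) ≈ 8.4926·Δt.
So d_A = 251.88, d_B = 188.08, d_C = 267.03 km.
Circle about each station: (x + 124.7)² + (y − 125.3)² = 251.88²; (x − 155.6)² + (y − 151.1)² = 188.08²; (x + 180.1)² + (y + 80.8)² = 267.03².
Subtracting the A equation from the B and C equations removes the quadratic terms:
560.6 x + 51.6 y = 43861.84
-110.8 x − 412.2 y = -147.02
Solving the 2×2 system: x ≈ 80.2, y ≈ -21.2 km.
Check against A (with the unrounded x, y): √((x + 124.7)²+(y − 125.3)²) = 251.88 ≈ 251.88 km. ✓

x ≈ 80.2 km, y ≈ -21.2 km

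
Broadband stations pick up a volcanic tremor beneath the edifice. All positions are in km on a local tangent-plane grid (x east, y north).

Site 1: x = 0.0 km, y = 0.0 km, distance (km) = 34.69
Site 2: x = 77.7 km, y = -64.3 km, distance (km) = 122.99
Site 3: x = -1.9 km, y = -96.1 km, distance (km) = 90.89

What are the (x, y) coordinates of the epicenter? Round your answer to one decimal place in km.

Circle about each station: x² + y² = 34.69²; (x − 77.7)² + (y + 64.3)² = 122.99²; (x + 1.9)² + (y + 96.1)² = 90.89².
Subtracting pairs of circle equations eliminates x²+y² and gives linear equations (the radical axes):
155.4 x − 128.6 y = -3751.36
-3.8 x − 192.2 y = 2181.22
Solving the 2×2 system: x ≈ -33.0, y ≈ -10.7 km.
Check against Site 1 (with the unrounded x, y): √(x²+y²) = 34.68 ≈ 34.69 km. ✓

(-33.0, -10.7)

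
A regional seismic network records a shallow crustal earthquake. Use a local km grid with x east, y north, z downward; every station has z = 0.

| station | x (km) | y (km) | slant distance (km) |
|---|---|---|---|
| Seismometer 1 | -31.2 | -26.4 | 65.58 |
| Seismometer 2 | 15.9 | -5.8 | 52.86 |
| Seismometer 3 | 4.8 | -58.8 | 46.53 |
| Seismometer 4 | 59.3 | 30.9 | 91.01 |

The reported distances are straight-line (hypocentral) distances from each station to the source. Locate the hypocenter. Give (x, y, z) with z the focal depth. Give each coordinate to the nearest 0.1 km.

(18.8, -40.0, 40.2)

Each station gives a sphere (x−x_i)² + (y−y_i)² + z² = d_i² (stations at z=0).
Subtracting the Seismometer 1 sphere from Seismometer 2 and Seismometer 3: z² cancels, leaving linear equations in x and y:
94.2 x + 41.2 y = 122.61
72.0 x − 64.8 y = 3945.78
Solving: x ≈ 18.798, y ≈ -40.005 km (keep extra digits for the depth step; rounded: 18.8, -40.0).
Then from the Seismometer 1 sphere: z² = 65.58² − (x + 31.2)² − (y + 26.4)² with x = 18.798, y = -40.005, so z ≈ 40.198 ≈ 40.2 km.
Check against Seismometer 4 (with the unrounded solution): distance 91.01 ≈ 91.01 km. ✓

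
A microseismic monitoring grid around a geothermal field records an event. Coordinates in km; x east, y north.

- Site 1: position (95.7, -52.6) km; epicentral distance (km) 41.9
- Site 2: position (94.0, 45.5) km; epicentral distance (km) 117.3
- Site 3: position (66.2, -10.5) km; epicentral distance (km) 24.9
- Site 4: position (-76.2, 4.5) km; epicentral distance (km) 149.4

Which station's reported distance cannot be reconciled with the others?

Solve using three stations at a time. Using Site 1, Site 2, Site 4 (subtract circle equations pairwise → linear system) gives (x, y) ≈ (55.8, -65.4).
Distances from that point to each station vs reported:
  Site 1: calculated 41.9 vs reported 41.9 → residual 0.0 km
  Site 2: calculated 117.3 vs reported 117.3 → residual 0.0 km
  Site 3: calculated 55.9 vs reported 24.9 → residual 31.0 km
  Site 4: calculated 149.4 vs reported 149.4 → residual 0.0 km
Site 1, Site 2, Site 4 are mutually consistent (residuals ≈ 0); Site 3 is off by 31.0 km.

Site 3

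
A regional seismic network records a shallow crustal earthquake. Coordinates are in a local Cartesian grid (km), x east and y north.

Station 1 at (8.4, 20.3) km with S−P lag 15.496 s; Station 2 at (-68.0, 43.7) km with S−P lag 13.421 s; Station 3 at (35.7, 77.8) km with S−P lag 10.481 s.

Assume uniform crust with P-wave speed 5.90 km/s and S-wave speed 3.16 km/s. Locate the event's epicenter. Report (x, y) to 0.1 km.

-20.5 km east, 121.7 km north

Distance from S−P lag: d = Δt · v_P v_S / (v_P − v_S) = Δt · (5.90·3.16)/(5.90−3.16) ≈ 6.8044·Δt.
So d_Station 1 = 105.44, d_Station 2 = 91.32, d_Station 3 = 71.32 km.
Circle about each station: (x − 8.4)² + (y − 20.3)² = 105.44²; (x + 68.0)² + (y − 43.7)² = 91.32²; (x − 35.7)² + (y − 77.8)² = 71.32².
Subtracting the Station 1 equation from the Station 2 and Station 3 equations removes the quadratic terms:
-152.8 x + 46.8 y = 8829.29
54.6 x + 115.0 y = 12875.73
Solving the 2×2 system: x ≈ -20.5, y ≈ 121.7 km.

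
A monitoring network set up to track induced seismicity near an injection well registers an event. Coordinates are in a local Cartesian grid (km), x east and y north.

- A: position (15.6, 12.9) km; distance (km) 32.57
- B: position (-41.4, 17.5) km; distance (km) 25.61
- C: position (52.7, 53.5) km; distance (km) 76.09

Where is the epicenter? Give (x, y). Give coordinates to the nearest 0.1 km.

(-16.0, 20.8)

Circle about each station: (x − 15.6)² + (y − 12.9)² = 32.57²; (x + 41.4)² + (y − 17.5)² = 25.61²; (x − 52.7)² + (y − 53.5)² = 76.09².
Subtracting the A equation from the B and C equations removes the quadratic terms:
-114.0 x + 9.2 y = 2015.37
74.2 x + 81.2 y = 500.89
Solving the 2×2 system: x ≈ -16.0, y ≈ 20.8 km.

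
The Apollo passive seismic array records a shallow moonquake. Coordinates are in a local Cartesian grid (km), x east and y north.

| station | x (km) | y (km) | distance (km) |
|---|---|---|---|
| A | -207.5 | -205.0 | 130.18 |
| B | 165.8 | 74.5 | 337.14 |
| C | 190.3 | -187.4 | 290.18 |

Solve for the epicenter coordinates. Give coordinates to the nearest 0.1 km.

Circle about each station: (x + 207.5)² + (y + 205.0)² = 130.18²; (x − 165.8)² + (y − 74.5)² = 337.14²; (x − 190.3)² + (y + 187.4)² = 290.18².
Subtracting the A equation from the B and C equations removes the quadratic terms:
746.6 x + 559.0 y = -148757.91
795.6 x + 35.2 y = -81006.00
Solving the 2×2 system: x ≈ -95.7, y ≈ -138.3 km.
Check against A (with the unrounded x, y): √((x + 207.5)²+(y + 205.0)²) = 130.19 ≈ 130.18 km. ✓

x ≈ -95.7 km, y ≈ -138.3 km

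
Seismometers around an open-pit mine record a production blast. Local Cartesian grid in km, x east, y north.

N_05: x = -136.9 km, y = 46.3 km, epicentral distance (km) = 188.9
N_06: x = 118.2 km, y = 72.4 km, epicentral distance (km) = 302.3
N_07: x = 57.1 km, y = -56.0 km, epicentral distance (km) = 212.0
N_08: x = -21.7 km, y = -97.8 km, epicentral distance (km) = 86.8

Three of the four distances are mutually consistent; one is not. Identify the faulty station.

Solve using three stations at a time. Using N_05, N_06, N_08 (subtract circle equations pairwise → linear system) gives (x, y) ≈ (-98.3, -138.6).
Distances from that point to each station vs reported:
  N_05: calculated 188.9 vs reported 188.9 → residual 0.0 km
  N_06: calculated 302.3 vs reported 302.3 → residual 0.0 km
  N_07: calculated 176.0 vs reported 212.0 → residual 36.0 km
  N_08: calculated 86.8 vs reported 86.8 → residual 0.0 km
N_05, N_06, N_08 are mutually consistent (residuals ≈ 0); N_07 is off by 36.0 km.

N_07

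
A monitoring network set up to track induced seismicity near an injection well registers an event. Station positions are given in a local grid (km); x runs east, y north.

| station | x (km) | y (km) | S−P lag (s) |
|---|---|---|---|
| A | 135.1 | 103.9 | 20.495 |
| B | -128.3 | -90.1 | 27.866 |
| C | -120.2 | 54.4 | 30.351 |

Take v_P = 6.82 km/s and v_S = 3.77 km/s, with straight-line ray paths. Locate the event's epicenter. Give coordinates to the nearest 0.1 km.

105.4 km east, -66.3 km north

Distance from S−P lag: d = Δt · v_P v_S / (v_P − v_S) = Δt · (6.82·3.77)/(6.82−3.77) ≈ 8.4300·Δt.
So d_A = 172.77, d_B = 234.91, d_C = 255.86 km.
Circle about each station: (x − 135.1)² + (y − 103.9)² = 172.77²; (x + 128.3)² + (y + 90.1)² = 234.91²; (x + 120.2)² + (y − 54.4)² = 255.86².
Subtracting the A equation from the B and C equations removes the quadratic terms:
-526.8 x − 388.0 y = -29801.56
-510.6 x − 99.0 y = -47254.69
Solving the 2×2 system: x ≈ 105.4, y ≈ -66.3 km.
Check against A (with the unrounded x, y): √((x − 135.1)²+(y − 103.9)²) = 172.77 ≈ 172.77 km. ✓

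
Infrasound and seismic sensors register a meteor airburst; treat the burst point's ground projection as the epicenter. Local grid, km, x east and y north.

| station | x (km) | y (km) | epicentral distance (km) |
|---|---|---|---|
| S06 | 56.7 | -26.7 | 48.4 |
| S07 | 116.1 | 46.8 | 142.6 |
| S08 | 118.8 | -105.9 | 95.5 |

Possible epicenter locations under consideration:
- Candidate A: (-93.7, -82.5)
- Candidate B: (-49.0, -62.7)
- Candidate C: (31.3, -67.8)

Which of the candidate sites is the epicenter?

Candidate C

For each candidate, compare |candidate − station| to the reported distance:
Candidate A: residuals S06 112.0, S07 103.8, S08 118.3 → max 118.3 km
Candidate B: residuals S06 63.3, S07 55.5, S08 77.8 → max 77.8 km
Candidate C: residuals S06 0.1, S07 0.0, S08 0.1 → max 0.1 km
Only Candidate C has all residuals ≈ 0.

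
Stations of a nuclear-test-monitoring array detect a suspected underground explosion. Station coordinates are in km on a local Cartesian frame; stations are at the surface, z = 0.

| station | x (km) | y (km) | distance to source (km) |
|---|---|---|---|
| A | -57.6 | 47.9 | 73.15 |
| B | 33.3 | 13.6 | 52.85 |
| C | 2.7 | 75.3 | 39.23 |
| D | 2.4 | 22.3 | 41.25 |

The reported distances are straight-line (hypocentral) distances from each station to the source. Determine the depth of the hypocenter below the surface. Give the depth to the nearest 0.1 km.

29.5 km

Each station gives a sphere (x−x_i)² + (y−y_i)² + z² = d_i² (stations at z=0).
Subtracting the A sphere from B and C: z² cancels, leaving linear equations in x and y:
181.8 x − 68.6 y = -1760.52
120.6 x + 54.8 y = 3877.14
Solving: x ≈ 9.295, y ≈ 50.296 km (keep extra digits for the depth step; rounded: 9.3, 50.3).
Then from the A sphere: z² = 73.15² − (x + 57.6)² − (y − 47.9)² with x = 9.295, y = 50.296, so z ≈ 29.500 ≈ 29.5 km.
Check against D (with the unrounded solution): distance 41.25 ≈ 41.25 km. ✓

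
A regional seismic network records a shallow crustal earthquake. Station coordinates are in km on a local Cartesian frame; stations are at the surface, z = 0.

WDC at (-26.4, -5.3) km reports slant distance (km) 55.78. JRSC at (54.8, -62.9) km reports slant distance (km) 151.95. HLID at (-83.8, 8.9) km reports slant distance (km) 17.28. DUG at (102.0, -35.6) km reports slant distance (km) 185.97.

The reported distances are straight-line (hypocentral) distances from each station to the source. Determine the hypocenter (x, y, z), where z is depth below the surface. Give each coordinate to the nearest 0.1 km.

x ≈ -77.6 km, y ≈ 9.9 km, depth ≈ 16.1 km

Each station gives a sphere (x−x_i)² + (y−y_i)² + z² = d_i² (stations at z=0).
Subtracting the WDC sphere from JRSC and HLID: z² cancels, leaving linear equations in x and y:
162.4 x − 115.2 y = -13742.99
-114.8 x + 28.4 y = 9189.41
Solving: x ≈ -77.596, y ≈ 9.908 km (keep extra digits for the depth step; rounded: -77.6, 9.9).
Then from the WDC sphere: z² = 55.78² − (x + 26.4)² − (y + 5.3)² with x = -77.596, y = 9.908, so z ≈ 16.096 ≈ 16.1 km.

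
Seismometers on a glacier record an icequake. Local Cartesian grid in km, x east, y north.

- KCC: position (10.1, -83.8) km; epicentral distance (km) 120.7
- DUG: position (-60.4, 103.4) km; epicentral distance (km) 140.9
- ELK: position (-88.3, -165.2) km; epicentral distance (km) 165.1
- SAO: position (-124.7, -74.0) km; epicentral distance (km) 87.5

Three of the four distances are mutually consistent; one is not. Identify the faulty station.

DUG

Solve using three stations at a time. Using KCC, ELK, SAO (subtract circle equations pairwise → linear system) gives (x, y) ≈ (-77.2, -0.5).
Distances from that point to each station vs reported:
  KCC: calculated 120.7 vs reported 120.7 → residual 0.0 km
  DUG: calculated 105.2 vs reported 140.9 → residual 35.7 km
  ELK: calculated 165.1 vs reported 165.1 → residual 0.0 km
  SAO: calculated 87.5 vs reported 87.5 → residual 0.0 km
KCC, ELK, SAO are mutually consistent (residuals ≈ 0); DUG is off by 35.7 km.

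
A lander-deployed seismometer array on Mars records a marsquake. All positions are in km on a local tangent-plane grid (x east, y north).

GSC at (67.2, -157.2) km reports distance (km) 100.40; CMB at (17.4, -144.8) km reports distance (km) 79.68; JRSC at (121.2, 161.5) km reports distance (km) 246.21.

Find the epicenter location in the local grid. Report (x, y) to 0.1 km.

x ≈ 26.1 km, y ≈ -65.6 km

Circle about each station: (x − 67.2)² + (y + 157.2)² = 100.40²; (x − 17.4)² + (y + 144.8)² = 79.68²; (x − 121.2)² + (y − 161.5)² = 246.21².
Subtracting the GSC equation from the CMB and JRSC equations removes the quadratic terms:
-99.6 x + 24.8 y = -4226.62
108.0 x + 637.4 y = -38995.19
Solving the 2×2 system: x ≈ 26.1, y ≈ -65.6 km.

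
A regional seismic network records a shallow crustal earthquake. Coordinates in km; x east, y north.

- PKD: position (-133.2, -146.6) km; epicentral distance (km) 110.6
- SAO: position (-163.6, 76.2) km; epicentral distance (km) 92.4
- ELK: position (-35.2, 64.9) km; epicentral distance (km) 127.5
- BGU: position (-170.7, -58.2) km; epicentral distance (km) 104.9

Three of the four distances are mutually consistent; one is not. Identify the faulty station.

Solve using three stations at a time. Using PKD, ELK, BGU (subtract circle equations pairwise → linear system) gives (x, y) ≈ (-65.8, -58.9).
Distances from that point to each station vs reported:
  PKD: calculated 110.6 vs reported 110.6 → residual 0.0 km
  SAO: calculated 166.8 vs reported 92.4 → residual 74.4 km
  ELK: calculated 127.5 vs reported 127.5 → residual 0.0 km
  BGU: calculated 104.9 vs reported 104.9 → residual 0.0 km
PKD, ELK, BGU are mutually consistent (residuals ≈ 0); SAO is off by 74.4 km.

SAO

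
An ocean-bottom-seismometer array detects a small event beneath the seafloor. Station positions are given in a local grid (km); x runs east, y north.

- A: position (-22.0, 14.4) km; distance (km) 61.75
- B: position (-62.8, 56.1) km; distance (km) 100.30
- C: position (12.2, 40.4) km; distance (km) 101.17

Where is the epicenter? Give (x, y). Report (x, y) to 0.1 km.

Circle about each station: (x + 22.0)² + (y − 14.4)² = 61.75²; (x + 62.8)² + (y − 56.1)² = 100.30²; (x − 12.2)² + (y − 40.4)² = 101.17².
Subtracting the A equation from the B and C equations removes the quadratic terms:
-81.6 x + 83.4 y = 152.66
68.4 x + 52.0 y = -5332.67
Solving the 2×2 system: x ≈ -45.5, y ≈ -42.7 km.

(-45.5, -42.7)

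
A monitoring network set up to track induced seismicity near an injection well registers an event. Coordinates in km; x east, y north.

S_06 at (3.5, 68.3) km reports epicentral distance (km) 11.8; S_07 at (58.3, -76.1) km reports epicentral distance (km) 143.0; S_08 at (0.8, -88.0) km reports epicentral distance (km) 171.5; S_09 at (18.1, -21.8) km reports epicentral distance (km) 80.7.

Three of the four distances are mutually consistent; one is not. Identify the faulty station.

Solve using three stations at a time. Using S_06, S_07, S_09 (subtract circle equations pairwise → linear system) gives (x, y) ≈ (10.0, 58.5).
Distances from that point to each station vs reported:
  S_06: calculated 11.8 vs reported 11.8 → residual 0.0 km
  S_07: calculated 143.0 vs reported 143.0 → residual 0.0 km
  S_08: calculated 146.8 vs reported 171.5 → residual 24.7 km
  S_09: calculated 80.7 vs reported 80.7 → residual 0.0 km
S_06, S_07, S_09 are mutually consistent (residuals ≈ 0); S_08 is off by 24.7 km.

S_08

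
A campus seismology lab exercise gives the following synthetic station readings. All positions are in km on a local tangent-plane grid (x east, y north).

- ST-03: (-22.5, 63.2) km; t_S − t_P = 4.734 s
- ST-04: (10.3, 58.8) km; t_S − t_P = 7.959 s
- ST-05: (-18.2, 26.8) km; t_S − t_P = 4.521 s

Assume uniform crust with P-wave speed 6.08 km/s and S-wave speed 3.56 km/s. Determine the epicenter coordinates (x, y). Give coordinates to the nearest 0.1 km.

Distance from S−P lag: d = Δt · v_P v_S / (v_P − v_S) = Δt · (6.08·3.56)/(6.08−3.56) ≈ 8.5892·Δt.
So d_ST-03 = 40.66, d_ST-04 = 68.36, d_ST-05 = 38.83 km.
Circle about each station: (x + 22.5)² + (y − 63.2)² = 40.66²; (x − 10.3)² + (y − 58.8)² = 68.36²; (x + 18.2)² + (y − 26.8)² = 38.83².
Subtracting pairs of circle equations eliminates x²+y² and gives linear equations (the radical axes):
65.6 x − 8.8 y = -3956.81
8.6 x − 72.8 y = -3305.54
Solving the 2×2 system: x ≈ -55.1, y ≈ 38.9 km.

x ≈ -55.1 km, y ≈ 38.9 km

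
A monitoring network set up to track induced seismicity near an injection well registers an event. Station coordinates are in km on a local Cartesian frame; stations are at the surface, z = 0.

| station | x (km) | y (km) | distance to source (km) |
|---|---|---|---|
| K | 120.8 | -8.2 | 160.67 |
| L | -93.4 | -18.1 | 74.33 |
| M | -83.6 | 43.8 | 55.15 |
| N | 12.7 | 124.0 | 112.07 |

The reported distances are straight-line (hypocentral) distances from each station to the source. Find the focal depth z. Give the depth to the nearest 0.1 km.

depth ≈ 18.6 km

Each station gives a sphere (x−x_i)² + (y−y_i)² + z² = d_i² (stations at z=0).
Subtracting the K sphere from L and M: z² cancels, leaving linear equations in x and y:
-428.4 x − 19.8 y = 14681.19
-408.8 x + 104.0 y = 17020.85
Solving: x ≈ -35.402, y ≈ 24.504 km (keep extra digits for the depth step; rounded: -35.4, 24.5).
Then from the K sphere: z² = 160.67² − (x − 120.8)² − (y + 8.2)² with x = -35.402, y = 24.504, so z ≈ 18.607 ≈ 18.6 km.
Check against N (with the unrounded solution): distance 112.07 ≈ 112.07 km. ✓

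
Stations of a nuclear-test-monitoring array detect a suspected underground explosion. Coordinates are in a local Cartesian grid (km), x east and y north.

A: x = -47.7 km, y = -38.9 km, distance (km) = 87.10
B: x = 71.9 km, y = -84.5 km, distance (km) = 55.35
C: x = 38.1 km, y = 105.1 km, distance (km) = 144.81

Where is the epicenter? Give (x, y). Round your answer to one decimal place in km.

39.4 km east, -39.7 km north

Circle about each station: (x + 47.7)² + (y + 38.9)² = 87.10²; (x − 71.9)² + (y + 84.5)² = 55.35²; (x − 38.1)² + (y − 105.1)² = 144.81².
Subtracting the A equation from the B and C equations removes the quadratic terms:
239.2 x − 91.2 y = 13044.15
171.6 x + 288.0 y = -4674.41
Solving the 2×2 system: x ≈ 39.4, y ≈ -39.7 km.
Check against A (with the unrounded x, y): √((x + 47.7)²+(y + 38.9)²) = 87.10 ≈ 87.10 km. ✓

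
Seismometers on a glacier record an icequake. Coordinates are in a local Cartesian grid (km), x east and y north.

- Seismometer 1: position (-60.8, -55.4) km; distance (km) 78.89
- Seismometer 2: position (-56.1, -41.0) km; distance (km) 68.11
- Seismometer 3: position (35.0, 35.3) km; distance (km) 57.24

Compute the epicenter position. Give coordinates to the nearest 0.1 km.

Circle about each station: (x + 60.8)² + (y + 55.4)² = 78.89²; (x + 56.1)² + (y + 41.0)² = 68.11²; (x − 35.0)² + (y − 35.3)² = 57.24².
Subtracting the Seismometer 1 equation from the Seismometer 2 and Seismometer 3 equations removes the quadratic terms:
9.4 x + 28.8 y = -352.93
191.6 x + 181.4 y = -1347.50
Solving the 2×2 system: x ≈ 6.6, y ≈ -14.4 km.

(6.6, -14.4)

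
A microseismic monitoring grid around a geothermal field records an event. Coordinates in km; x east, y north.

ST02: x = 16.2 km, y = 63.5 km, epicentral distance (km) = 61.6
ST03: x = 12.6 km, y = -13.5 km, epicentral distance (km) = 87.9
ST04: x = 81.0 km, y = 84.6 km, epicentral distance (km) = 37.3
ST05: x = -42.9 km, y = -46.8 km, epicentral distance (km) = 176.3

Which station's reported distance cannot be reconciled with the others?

Solve using three stations at a time. Using ST02, ST03, ST04 (subtract circle equations pairwise → linear system) gives (x, y) ≈ (75.7, 47.7).
Distances from that point to each station vs reported:
  ST02: calculated 61.6 vs reported 61.6 → residual 0.0 km
  ST03: calculated 87.9 vs reported 87.9 → residual 0.0 km
  ST04: calculated 37.3 vs reported 37.3 → residual 0.0 km
  ST05: calculated 151.7 vs reported 176.3 → residual 24.6 km
ST02, ST03, ST04 are mutually consistent (residuals ≈ 0); ST05 is off by 24.6 km.

ST05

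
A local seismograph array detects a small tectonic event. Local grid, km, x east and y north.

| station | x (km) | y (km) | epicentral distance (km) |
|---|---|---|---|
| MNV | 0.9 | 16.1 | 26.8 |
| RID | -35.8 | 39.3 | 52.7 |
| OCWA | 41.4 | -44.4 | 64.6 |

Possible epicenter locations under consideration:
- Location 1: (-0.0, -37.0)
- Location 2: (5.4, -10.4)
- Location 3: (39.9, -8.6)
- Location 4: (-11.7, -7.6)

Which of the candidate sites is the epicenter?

Location 4

For each candidate, compare |candidate − station| to the reported distance:
Location 1: residuals MNV 26.3, RID 31.6, OCWA 22.5 → max 31.6 km
Location 2: residuals MNV 0.1, RID 11.9, OCWA 15.1 → max 15.1 km
Location 3: residuals MNV 19.4, RID 36.9, OCWA 28.8 → max 36.9 km
Location 4: residuals MNV 0.0, RID 0.0, OCWA 0.0 → max 0.0 km
Only Location 4 has all residuals ≈ 0.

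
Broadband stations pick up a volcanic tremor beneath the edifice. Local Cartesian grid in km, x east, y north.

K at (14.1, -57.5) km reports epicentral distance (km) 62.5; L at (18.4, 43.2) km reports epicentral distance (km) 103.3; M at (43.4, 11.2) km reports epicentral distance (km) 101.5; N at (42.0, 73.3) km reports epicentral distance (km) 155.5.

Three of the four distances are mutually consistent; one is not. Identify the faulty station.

N

Solve using three stations at a time. Using K, L, M (subtract circle equations pairwise → linear system) gives (x, y) ≈ (-45.3, -38.1).
Distances from that point to each station vs reported:
  K: calculated 62.5 vs reported 62.5 → residual 0.0 km
  L: calculated 103.3 vs reported 103.3 → residual 0.0 km
  M: calculated 101.5 vs reported 101.5 → residual 0.0 km
  N: calculated 141.6 vs reported 155.5 → residual 13.9 km
K, L, M are mutually consistent (residuals ≈ 0); N is off by 13.9 km.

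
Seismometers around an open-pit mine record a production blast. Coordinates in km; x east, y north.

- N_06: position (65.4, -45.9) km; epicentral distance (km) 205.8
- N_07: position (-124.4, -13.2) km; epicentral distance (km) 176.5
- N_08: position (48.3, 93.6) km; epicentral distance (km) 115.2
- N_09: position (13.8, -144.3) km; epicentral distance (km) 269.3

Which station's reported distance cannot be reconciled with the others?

Solve using three stations at a time. Using N_06, N_08, N_09 (subtract circle equations pairwise → linear system) gives (x, y) ≈ (-65.2, 113.1).
Distances from that point to each station vs reported:
  N_06: calculated 205.8 vs reported 205.8 → residual 0.0 km
  N_07: calculated 139.5 vs reported 176.5 → residual 37.0 km
  N_08: calculated 115.1 vs reported 115.2 → residual 0.1 km
  N_09: calculated 269.3 vs reported 269.3 → residual 0.0 km
N_06, N_08, N_09 are mutually consistent (residuals ≈ 0); N_07 is off by 37.0 km.

N_07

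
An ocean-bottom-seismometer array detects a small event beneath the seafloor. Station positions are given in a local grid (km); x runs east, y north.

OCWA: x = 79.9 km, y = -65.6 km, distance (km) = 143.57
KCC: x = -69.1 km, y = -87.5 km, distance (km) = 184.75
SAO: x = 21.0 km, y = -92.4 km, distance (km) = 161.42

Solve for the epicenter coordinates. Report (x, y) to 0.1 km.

Circle about each station: (x − 79.9)² + (y + 65.6)² = 143.57²; (x + 69.1)² + (y + 87.5)² = 184.75²; (x − 21.0)² + (y + 92.4)² = 161.42².
Subtracting the OCWA equation from the KCC and SAO equations removes the quadratic terms:
-298.0 x − 43.8 y = -11776.53
-117.8 x − 53.6 y = -7152.68
Solving the 2×2 system: x ≈ 29.4, y ≈ 68.8 km.
Check against OCWA (with the unrounded x, y): √((x − 79.9)²+(y + 65.6)²) = 143.60 ≈ 143.57 km. ✓

(29.4, 68.8)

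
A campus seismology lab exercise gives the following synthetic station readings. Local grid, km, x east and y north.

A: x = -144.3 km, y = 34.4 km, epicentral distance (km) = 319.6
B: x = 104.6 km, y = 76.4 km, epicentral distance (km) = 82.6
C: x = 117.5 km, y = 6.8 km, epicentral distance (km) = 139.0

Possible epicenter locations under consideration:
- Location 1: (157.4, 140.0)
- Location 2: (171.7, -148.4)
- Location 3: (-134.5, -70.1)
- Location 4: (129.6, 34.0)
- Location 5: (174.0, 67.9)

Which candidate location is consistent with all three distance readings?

For each candidate, compare |candidate − station| to the reported distance:
Location 1: residuals A 0.0, B 0.1, C 0.0 → max 0.1 km
Location 2: residuals A 45.5, B 152.0, C 25.4 → max 152.0 km
Location 3: residuals A 214.6, B 197.8, C 124.5 → max 214.6 km
Location 4: residuals A 45.7, B 33.4, C 109.2 → max 109.2 km
Location 5: residuals A 0.5, B 12.7, C 55.8 → max 55.8 km
Only Location 1 has all residuals ≈ 0.

Location 1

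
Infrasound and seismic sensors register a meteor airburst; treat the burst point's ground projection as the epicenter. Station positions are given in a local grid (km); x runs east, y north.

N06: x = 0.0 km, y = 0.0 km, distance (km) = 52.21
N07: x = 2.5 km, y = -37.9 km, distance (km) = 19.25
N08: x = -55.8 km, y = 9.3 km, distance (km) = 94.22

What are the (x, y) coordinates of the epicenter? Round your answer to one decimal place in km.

(18.3, -48.9)

Circle about each station: x² + y² = 52.21²; (x − 2.5)² + (y + 37.9)² = 19.25²; (x + 55.8)² + (y − 9.3)² = 94.22².
Subtracting the N06 equation from the N07 and N08 equations removes the quadratic terms:
5.0 x − 75.8 y = 3797.98
-111.6 x + 18.6 y = -2951.39
Solving the 2×2 system: x ≈ 18.3, y ≈ -48.9 km.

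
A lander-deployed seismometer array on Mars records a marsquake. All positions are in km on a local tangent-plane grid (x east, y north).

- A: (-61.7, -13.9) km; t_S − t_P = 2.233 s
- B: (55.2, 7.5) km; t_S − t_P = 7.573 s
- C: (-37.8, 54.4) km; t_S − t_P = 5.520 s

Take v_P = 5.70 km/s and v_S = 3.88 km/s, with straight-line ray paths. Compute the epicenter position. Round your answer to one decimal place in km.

x ≈ -34.6 km, y ≈ -12.6 km

Distance from S−P lag: d = Δt · v_P v_S / (v_P − v_S) = Δt · (5.70·3.88)/(5.70−3.88) ≈ 12.1516·Δt.
So d_A = 27.13, d_B = 92.02, d_C = 67.08 km.
Circle about each station: (x + 61.7)² + (y + 13.9)² = 27.13²; (x − 55.2)² + (y − 7.5)² = 92.02²; (x + 37.8)² + (y − 54.4)² = 67.08².
Subtracting pairs of circle equations eliminates x²+y² and gives linear equations (the radical axes):
233.8 x + 42.8 y = -8628.45
47.8 x + 136.6 y = -3375.59
Solving the 2×2 system: x ≈ -34.6, y ≈ -12.6 km.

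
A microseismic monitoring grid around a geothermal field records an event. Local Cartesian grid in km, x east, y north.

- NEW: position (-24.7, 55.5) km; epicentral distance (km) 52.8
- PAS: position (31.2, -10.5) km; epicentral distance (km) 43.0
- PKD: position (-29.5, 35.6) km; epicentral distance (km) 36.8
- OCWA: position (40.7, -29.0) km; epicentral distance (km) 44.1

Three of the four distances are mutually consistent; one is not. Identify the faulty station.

Solve using three stations at a time. Using NEW, PAS, PKD (subtract circle equations pairwise → linear system) gives (x, y) ≈ (-8.9, 5.1).
Distances from that point to each station vs reported:
  NEW: calculated 52.8 vs reported 52.8 → residual 0.0 km
  PAS: calculated 43.0 vs reported 43.0 → residual 0.0 km
  PKD: calculated 36.8 vs reported 36.8 → residual 0.0 km
  OCWA: calculated 60.2 vs reported 44.1 → residual 16.1 km
NEW, PAS, PKD are mutually consistent (residuals ≈ 0); OCWA is off by 16.1 km.

OCWA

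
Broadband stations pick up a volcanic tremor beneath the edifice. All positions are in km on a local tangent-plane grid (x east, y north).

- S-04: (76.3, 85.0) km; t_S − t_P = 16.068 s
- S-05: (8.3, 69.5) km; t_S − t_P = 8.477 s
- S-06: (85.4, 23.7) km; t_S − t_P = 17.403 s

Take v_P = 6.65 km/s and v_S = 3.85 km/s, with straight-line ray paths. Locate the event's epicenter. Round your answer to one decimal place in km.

Distance from S−P lag: d = Δt · v_P v_S / (v_P − v_S) = Δt · (6.65·3.85)/(6.65−3.85) ≈ 9.1438·Δt.
So d_S-04 = 146.92, d_S-05 = 77.51, d_S-06 = 159.13 km.
Circle about each station: (x − 76.3)² + (y − 85.0)² = 146.92²; (x − 8.3)² + (y − 69.5)² = 77.51²; (x − 85.4)² + (y − 23.7)² = 159.13².
Subtracting the S-04 equation from the S-05 and S-06 equations removes the quadratic terms:
-136.0 x − 31.0 y = 7430.14
18.2 x − 122.6 y = -8928.71
Solving the 2×2 system: x ≈ -68.9, y ≈ 62.6 km.

-68.9 km east, 62.6 km north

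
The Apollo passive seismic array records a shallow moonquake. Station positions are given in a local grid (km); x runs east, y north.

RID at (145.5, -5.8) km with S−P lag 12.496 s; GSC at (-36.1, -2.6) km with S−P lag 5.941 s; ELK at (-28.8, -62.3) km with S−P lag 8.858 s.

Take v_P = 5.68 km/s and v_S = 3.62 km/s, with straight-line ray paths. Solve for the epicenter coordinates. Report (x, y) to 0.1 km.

Distance from S−P lag: d = Δt · v_P v_S / (v_P − v_S) = Δt · (5.68·3.62)/(5.68−3.62) ≈ 9.9814·Δt.
So d_RID = 124.73, d_GSC = 59.30, d_ELK = 88.41 km.
Circle about each station: (x − 145.5)² + (y + 5.8)² = 124.73²; (x + 36.1)² + (y + 2.6)² = 59.30²; (x + 28.8)² + (y + 62.3)² = 88.41².
Subtracting the RID equation from the GSC and ELK equations removes the quadratic terms:
-363.2 x + 6.4 y = -7852.84
-348.6 x − 113.0 y = -8751.92
Solving the 2×2 system: x ≈ 21.8, y ≈ 10.2 km.

21.8 km east, 10.2 km north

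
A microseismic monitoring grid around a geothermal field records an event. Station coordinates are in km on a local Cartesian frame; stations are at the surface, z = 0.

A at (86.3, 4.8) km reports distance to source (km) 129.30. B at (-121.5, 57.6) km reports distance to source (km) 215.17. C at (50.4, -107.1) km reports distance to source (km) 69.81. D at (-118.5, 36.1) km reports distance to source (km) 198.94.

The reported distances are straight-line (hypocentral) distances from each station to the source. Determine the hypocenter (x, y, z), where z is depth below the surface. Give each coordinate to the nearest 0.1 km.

x ≈ 22.9 km, y ≈ -89.5 km, depth ≈ 61.7 km

Each station gives a sphere (x−x_i)² + (y−y_i)² + z² = d_i² (stations at z=0).
Subtracting the A sphere from B and C: z² cancels, leaving linear equations in x and y:
-415.6 x + 105.6 y = -18970.36
-71.8 x − 223.8 y = 18384.89
Solving: x ≈ 22.905, y ≈ -89.497 km (keep extra digits for the depth step; rounded: 22.9, -89.5).
Then from the A sphere: z² = 129.30² − (x − 86.3)² − (y − 4.8)² with x = 22.905, y = -89.497, so z ≈ 61.706 ≈ 61.7 km.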